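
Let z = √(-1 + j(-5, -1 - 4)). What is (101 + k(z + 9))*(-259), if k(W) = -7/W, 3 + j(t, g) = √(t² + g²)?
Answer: -26159 + 1813/(9 + √(-4 + 5*√2)) ≈ -25990.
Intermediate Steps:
j(t, g) = -3 + √(g² + t²) (j(t, g) = -3 + √(t² + g²) = -3 + √(g² + t²))
z = √(-4 + 5*√2) (z = √(-1 + (-3 + √((-1 - 4)² + (-5)²))) = √(-1 + (-3 + √((-5)² + 25))) = √(-1 + (-3 + √(25 + 25))) = √(-1 + (-3 + √50)) = √(-1 + (-3 + 5*√2)) = √(-4 + 5*√2) ≈ 1.7524)
(101 + k(z + 9))*(-259) = (101 - 7/(√(-4 + 5*√2) + 9))*(-259) = (101 - 7/(9 + √(-4 + 5*√2)))*(-259) = -26159 + 1813/(9 + √(-4 + 5*√2))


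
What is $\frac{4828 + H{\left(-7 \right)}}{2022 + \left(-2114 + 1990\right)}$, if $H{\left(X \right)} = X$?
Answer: $\frac{4821}{1898} \approx 2.54$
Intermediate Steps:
$\frac{4828 + H{\left(-7 \right)}}{2022 + \left(-2114 + 1990\right)} = \frac{4828 - 7}{2022 + \left(-2114 + 1990\right)} = \frac{4821}{2022 - 124} = \frac{4821}{1898}$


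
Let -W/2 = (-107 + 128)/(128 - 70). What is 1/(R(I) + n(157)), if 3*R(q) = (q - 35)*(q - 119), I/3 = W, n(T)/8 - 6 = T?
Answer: 2523/7078084 ≈ 0.00035645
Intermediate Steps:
W = -21/29 (W = -2*(-107 + 128)/(128 - 70) = -42/58 = -2*21/58 = -21/29 ≈ -0.72414)
n(T) = 48 + 8*T
I = -63/29 (I = 3*(-21/29) = -63/29 ≈ -2.1724)
R(q) = (-119 + q)*(-35 + q)/3 (R(q) = ((q - 35)*(q - 119))/3 = ((-35 + q)*(-119 + q))/3 = ((-119 + q)*(-35 + q))/3 = (-119 + q)*(-35 + q)/3)
1/(R(I) + n(157)) = 1/((4165/3 - 154/3*(-63/29) + (-63/29)²/3) + (48 + 8*157)) = 1/((4165/3 + 3234/29 + (⅓)*(3969/841)) + (48 + 1256)) = 1/((4165/3 + 3234/29 + 1323/841) + 1304) = 1/(3788092/2523 + 1304) = 1/(7078084/2523) = 2523/7078084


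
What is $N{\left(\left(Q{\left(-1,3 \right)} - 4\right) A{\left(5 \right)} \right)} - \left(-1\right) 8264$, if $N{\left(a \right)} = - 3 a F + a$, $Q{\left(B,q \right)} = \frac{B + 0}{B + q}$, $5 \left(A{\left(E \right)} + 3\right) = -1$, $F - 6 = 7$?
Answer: $\frac{38584}{5} \approx 7716.8$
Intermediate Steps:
$F = 13$ ($F = 6 + 7 = 13$)
$A{\left(E \right)} = - \frac{16}{5}$ ($A{\left(E \right)} = -3 + \frac{1}{5} \left(-1\right) = -3 - \frac{1}{5} = - \frac{16}{5}$)
$Q{\left(B,q \right)} = \frac{B}{B + q}$
$N{\left(a \right)} = - 38 a$ ($N{\left(a \right)} = - 3 a 13 + a = - 39 a + a = - 38 a$)
$N{\left(\left(Q{\left(-1,3 \right)} - 4\right) A{\left(5 \right)} \right)} - \left(-1\right) 8264 = - 38 \left(- \frac{1}{-1 + 3} - 4\right) \left(- \frac{16}{5}\right) - \left(-1\right) 8264 = - 38 \left(- \frac{1}{2} - 4\right) \left(- \frac{16}{5}\right) - -8264 = - 38 \left(\left(-1\right) \frac{1}{2} - 4\right) \left(- \frac{16}{5}\right) + 8264 = - 38 \left(- \frac{1}{2} - 4\right) \left(- \frac{16}{5}\right) + 8264 = - 38 \left(\left(- \frac{9}{2}\right) \left(- \frac{16}{5}\right)\right) + 8264 = \left(-38\right) \frac{72}{5} + 8264 = - \frac{2736}{5} + 8264 = \frac{38584}{5}$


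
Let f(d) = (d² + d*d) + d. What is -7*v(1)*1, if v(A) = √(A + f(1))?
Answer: -14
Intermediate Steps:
f(d) = d + 2*d² (f(d) = (d² + d²) + d = 2*d² + d = d + 2*d²)
v(A) = √(3 + A) (v(A) = √(A + 1*(1 + 2*1)) = √(A + 1*(1 + 2)) = √(A + 1*3) = √(A + 3) = √(3 + A))
-7*v(1)*1 = -7*√(3 + 1)*1 = -7*√4*1 = -7*2*1 = -14*1 = -14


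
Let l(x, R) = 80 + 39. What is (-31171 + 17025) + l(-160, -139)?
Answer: -14027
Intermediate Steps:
l(x, R) = 119
(-31171 + 17025) + l(-160, -139) = (-31171 + 17025) + 119 = -14146 + 119 = -14027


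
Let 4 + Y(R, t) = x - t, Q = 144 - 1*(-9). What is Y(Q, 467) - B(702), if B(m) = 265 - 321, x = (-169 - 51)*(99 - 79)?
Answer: -4815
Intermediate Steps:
Q = 153 (Q = 144 + 9 = 153)
x = -4400 (x = -220*20 = -4400)
B(m) = -56
Y(R, t) = -4404 - t (Y(R, t) = -4 + (-4400 - t) = -4404 - t)
Y(Q, 467) - B(702) = (-4404 - 1*467) - 1*(-56) = (-4404 - 467) + 56 = -4871 + 56 = -4815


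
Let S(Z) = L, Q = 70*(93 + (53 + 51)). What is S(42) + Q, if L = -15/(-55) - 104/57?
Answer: 8645357/627 ≈ 13788.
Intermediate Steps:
Q = 13790 (Q = 70*(93 + 104) = 70*197 = 13790)
L = -973/627 (L = -15*(-1/55) - 104*1/57 = 3/11 - 104/57 = -973/627 ≈ -1.5518)
S(Z) = -973/627
S(42) + Q = -973/627 + 13790 = 8645357/627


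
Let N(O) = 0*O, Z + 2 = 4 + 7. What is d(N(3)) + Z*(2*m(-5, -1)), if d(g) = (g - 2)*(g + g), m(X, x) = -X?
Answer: 90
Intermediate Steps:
Z = 9 (Z = -2 + (4 + 7) = -2 + 11 = 9)
N(O) = 0
d(g) = 2*g*(-2 + g) (d(g) = (-2 + g)*(2*g) = 2*g*(-2 + g))
d(N(3)) + Z*(2*m(-5, -1)) = 2*0*(-2 + 0) + 9*(2*(-1*(-5))) = 2*0*(-2) + 9*(2*5) = 0 + 9*10 = 0 + 90 = 90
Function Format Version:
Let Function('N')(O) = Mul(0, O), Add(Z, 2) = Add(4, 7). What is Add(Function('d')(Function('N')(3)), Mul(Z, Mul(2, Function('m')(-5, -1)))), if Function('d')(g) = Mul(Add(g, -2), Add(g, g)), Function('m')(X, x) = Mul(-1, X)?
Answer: 90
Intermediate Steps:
Z = 9 (Z = Add(-2, Add(4, 7)) = Add(-2, 11) = 9)
Function('N')(O) = 0
Function('d')(g) = Mul(2, g, Add(-2, g)) (Function('d')(g) = Mul(Add(-2, g), Mul(2, g)) = Mul(2, g, Add(-2, g)))
Add(Function('d')(Function('N')(3)), Mul(Z, Mul(2, Function('m')(-5, -1)))) = Add(Mul(2, 0, Add(-2, 0)), Mul(9, Mul(2, Mul(-1, -5)))) = Add(Mul(2, 0, -2), Mul(9, Mul(2, 5))) = Add(0, Mul(9, 10)) = Add(0, 90) = 90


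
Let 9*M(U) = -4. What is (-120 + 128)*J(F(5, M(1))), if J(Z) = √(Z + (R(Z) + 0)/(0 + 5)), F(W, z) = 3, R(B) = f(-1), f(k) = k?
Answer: 8*√70/5 ≈ 13.387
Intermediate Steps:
M(U) = -4/9 (M(U) = (⅑)*(-4) = -4/9)
R(B) = -1
J(Z) = √(-⅕ + Z) (J(Z) = √(Z + (-1 + 0)/(0 + 5)) = √(Z - 1/5) = √(Z - 1*⅕) = √(Z - ⅕) = √(-⅕ + Z))
(-120 + 128)*J(F(5, M(1))) = (-120 + 128)*(√(-5 + 25*3)/5) = 8*(√(-5 + 75)/5) = 8*(√70/5) = 8*√70/5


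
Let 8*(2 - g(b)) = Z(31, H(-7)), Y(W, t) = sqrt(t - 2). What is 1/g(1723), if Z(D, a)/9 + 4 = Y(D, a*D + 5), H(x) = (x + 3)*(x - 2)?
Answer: -416/87935 - 72*sqrt(1119)/87935 ≈ -0.032120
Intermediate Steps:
H(x) = (-2 + x)*(3 + x) (H(x) = (3 + x)*(-2 + x) = (-2 + x)*(3 + x))
Y(W, t) = sqrt(-2 + t)
Z(D, a) = -36 + 9*sqrt(3 + D*a) (Z(D, a) = -36 + 9*sqrt(-2 + (a*D + 5)) = -36 + 9*sqrt(-2 + (D*a + 5)) = -36 + 9*sqrt(-2 + (5 + D*a)) = -36 + 9*sqrt(3 + D*a))
g(b) = 13/2 - 9*sqrt(1119)/8 (g(b) = 2 - (-36 + 9*sqrt(3 + 31*(-6 - 7 + (-7)**2)))/8 = 2 - (-36 + 9*sqrt(3 + 31*(-6 - 7 + 49)))/8 = 2 - (-36 + 9*sqrt(3 + 31*36))/8 = 2 - (-36 + 9*sqrt(3 + 1116))/8 = 2 - (-36 + 9*sqrt(1119))/8 = 2 + (9/2 - 9*sqrt(1119)/8) = 13/2 - 9*sqrt(1119)/8)
1/g(1723) = 1/(13/2 - 9*sqrt(1119)/8)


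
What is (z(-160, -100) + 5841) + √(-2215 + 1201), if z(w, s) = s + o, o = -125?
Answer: 5616 + 13*I*√6 ≈ 5616.0 + 31.843*I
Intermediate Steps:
z(w, s) = -125 + s (z(w, s) = s - 125 = -125 + s)
(z(-160, -100) + 5841) + √(-2215 + 1201) = ((-125 - 100) + 5841) + √(-2215 + 1201) = (-225 + 5841) + √(-1014) = 5616 + 13*I*√6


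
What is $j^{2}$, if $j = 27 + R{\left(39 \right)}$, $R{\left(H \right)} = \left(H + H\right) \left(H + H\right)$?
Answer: $37344321$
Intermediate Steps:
$R{\left(H \right)} = 4 H^{2}$ ($R{\left(H \right)} = 2 H 2 H = 4 H^{2}$)
$j = 6111$ ($j = 27 + 4 \cdot 39^{2} = 27 + 4 \cdot 1521 = 27 + 6084 = 6111$)
$j^{2} = 6111^{2} = 37344321$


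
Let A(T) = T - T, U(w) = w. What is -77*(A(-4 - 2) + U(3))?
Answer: -231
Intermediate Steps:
A(T) = 0
-77*(A(-4 - 2) + U(3)) = -77*(0 + 3) = -77*3 = -231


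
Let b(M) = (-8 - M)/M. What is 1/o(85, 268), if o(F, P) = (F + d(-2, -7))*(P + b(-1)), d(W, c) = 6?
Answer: 1/25025 ≈ 3.9960e-5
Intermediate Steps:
b(M) = (-8 - M)/M
o(F, P) = (6 + F)*(7 + P) (o(F, P) = (F + 6)*(P + (-8 - 1*(-1))/(-1)) = (6 + F)*(P - (-8 + 1)) = (6 + F)*(P - 1*(-7)) = (6 + F)*(P + 7) = (6 + F)*(7 + P))
1/o(85, 268) = 1/(42 + 6*268 + 7*85 + 85*268) = 1/(42 + 1608 + 595 + 22780) = 1/25025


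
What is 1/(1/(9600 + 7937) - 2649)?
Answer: -17537/46455512 ≈ -0.00037750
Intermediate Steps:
1/(1/(9600 + 7937) - 2649) = 1/(1/17537 - 2649) = 1/(-46455512/17537) = -17537/46455512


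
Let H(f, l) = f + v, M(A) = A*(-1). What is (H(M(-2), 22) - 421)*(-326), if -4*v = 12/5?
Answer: 683948/5 ≈ 1.3679e+5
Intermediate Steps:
M(A) = -A
v = -⅗ (v = -3/5 = -¼*12/5 = -⅗ ≈ -0.60000)
H(f, l) = -⅗ + f (H(f, l) = f - ⅗ = -⅗ + f)
(H(M(-2), 22) - 421)*(-326) = ((-⅗ - 1*(-2)) - 421)*(-326) = ((-⅗ + 2) - 421)*(-326) = (7/5 - 421)*(-326) = -2098/5*(-326) = 683948/5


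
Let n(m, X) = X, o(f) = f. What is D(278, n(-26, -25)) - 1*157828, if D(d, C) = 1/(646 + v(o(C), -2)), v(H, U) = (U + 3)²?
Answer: -102114715/647 ≈ -1.5783e+5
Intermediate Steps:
v(H, U) = (3 + U)²
D(d, C) = 1/647 (D(d, C) = 1/(646 + (3 - 2)²) = 1/(646 + 1²) = 1/(646 + 1) = 1/647)
D(278, n(-26, -25)) - 1*157828 = 1/647 - 1*157828 = 1/647 - 157828 = -102114715/647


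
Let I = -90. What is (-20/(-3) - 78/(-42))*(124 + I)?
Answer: 6086/21 ≈ 289.81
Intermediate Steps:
(-20/(-3) - 78/(-42))*(124 + I) = (-20/(-3) - 78/(-42))*(124 - 90) = (-20*(-1/3) - 78*(-1/42))*34 = (20/3 + 13/7)*34 = (179/21)*34 = 6086/21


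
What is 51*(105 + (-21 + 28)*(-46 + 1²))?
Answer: -10710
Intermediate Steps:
51*(105 + (-21 + 28)*(-46 + 1²)) = 51*(105 + 7*(-46 + 1)) = 51*(105 + 7*(-45)) = 51*(105 - 315) = 51*(-210) = -10710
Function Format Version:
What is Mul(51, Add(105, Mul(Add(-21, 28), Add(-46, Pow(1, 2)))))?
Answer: -10710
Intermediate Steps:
Mul(51, Add(105, Mul(Add(-21, 28), Add(-46, Pow(1, 2))))) = Mul(51, Add(105, Mul(7, Add(-46, 1)))) = Mul(51, Add(105, Mul(7, -45))) = Mul(51, Add(105, -315)) = Mul(51, -210) = -10710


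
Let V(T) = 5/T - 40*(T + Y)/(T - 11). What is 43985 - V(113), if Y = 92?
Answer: 253948600/5763 ≈ 44065.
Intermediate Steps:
V(T) = 5/T - 40*(92 + T)/(-11 + T) (V(T) = 5/T - 40*(T + 92)/(T - 11) = 5/T - 40*(92 + T)/(-11 + T))
43985 - V(113) = 43985 - 5*(-11 - 735*113 - 8*113²)/(113*(-11 + 113)) = 43985 - 5*(-11 - 83055 - 8*12769)/(113*102) = 43985 - 5*(-11 - 83055 - 102152)/(113*102) = 43985 - 5*(-185218)/(113*102) = 43985 - 1*(-463045/5763) = 43985 + 463045/5763 = 253948600/5763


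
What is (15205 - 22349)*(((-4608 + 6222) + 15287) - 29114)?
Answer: 87249672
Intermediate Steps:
(15205 - 22349)*(((-4608 + 6222) + 15287) - 29114) = -7144*((1614 + 15287) - 29114) = -7144*(16901 - 29114) = -7144*(-12213) = 87249672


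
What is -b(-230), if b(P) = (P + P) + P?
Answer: 690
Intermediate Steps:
b(P) = 3*P (b(P) = 2*P + P = 3*P)
-b(-230) = -3*(-230) = -1*(-690) = 690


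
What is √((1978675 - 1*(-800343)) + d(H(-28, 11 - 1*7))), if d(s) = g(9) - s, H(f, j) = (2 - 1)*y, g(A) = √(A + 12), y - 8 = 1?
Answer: √(2779009 + √21) ≈ 1667.0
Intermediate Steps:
y = 9 (y = 8 + 1 = 9)
g(A) = √(12 + A)
H(f, j) = 9 (H(f, j) = (2 - 1)*9 = 1*9 = 9)
d(s) = √21 - s (d(s) = √(12 + 9) - s = √21 - s)
√((1978675 - 1*(-800343)) + d(H(-28, 11 - 1*7))) = √((1978675 - 1*(-800343)) + (√21 - 1*9)) = √((1978675 + 800343) + (√21 - 9)) = √(2779018 + (-9 + √21)) = √(2779009 + √21)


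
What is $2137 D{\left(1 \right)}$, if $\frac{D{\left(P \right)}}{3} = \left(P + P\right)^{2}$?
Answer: $25644$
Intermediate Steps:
$D{\left(P \right)} = 12 P^{2}$ ($D{\left(P \right)} = 3 \left(P + P\right)^{2} = 3 \left(2 P\right)^{2} = 3 \cdot 4 P^{2} = 12 P^{2}$)
$2137 D{\left(1 \right)} = 2137 \cdot 12 \cdot 1^{2} = 2137 \cdot 12 \cdot 1 = 2137 \cdot 12 = 25644$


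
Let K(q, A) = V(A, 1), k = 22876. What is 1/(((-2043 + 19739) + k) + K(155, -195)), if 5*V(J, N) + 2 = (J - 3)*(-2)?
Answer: 5/203254 ≈ 2.4600e-5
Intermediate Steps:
V(J, N) = 4/5 - 2*J/5 (V(J, N) = -2/5 + ((J - 3)*(-2))/5 = -2/5 + ((-3 + J)*(-2))/5 = -2/5 + (6 - 2*J)/5 = -2/5 + (6/5 - 2*J/5) = 4/5 - 2*J/5)
K(q, A) = 4/5 - 2*A/5
1/(((-2043 + 19739) + k) + K(155, -195)) = 1/(((-2043 + 19739) + 22876) + (4/5 - 2/5*(-195))) = 1/((17696 + 22876) + (4/5 + 78)) = 1/(40572 + 394/5) = 1/(203254/5) = 5/203254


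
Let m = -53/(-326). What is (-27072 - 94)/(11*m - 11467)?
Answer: 8856116/3737659 ≈ 2.3694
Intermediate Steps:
m = 53/326 (m = -53*(-1/326) = 53/326 ≈ 0.16258)
(-27072 - 94)/(11*m - 11467) = (-27072 - 94)/(11*(53/326) - 11467) = -27166/(583/326 - 11467) = -27166/(-3737659/326) = -27166*(-326/3737659) = 8856116/3737659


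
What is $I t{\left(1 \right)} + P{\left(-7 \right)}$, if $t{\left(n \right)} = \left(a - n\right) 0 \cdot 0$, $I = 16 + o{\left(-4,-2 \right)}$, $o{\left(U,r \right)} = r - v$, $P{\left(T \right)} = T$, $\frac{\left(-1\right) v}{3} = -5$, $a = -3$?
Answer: $-7$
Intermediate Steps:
$v = 15$ ($v = \left(-3\right) \left(-5\right) = 15$)
$o{\left(U,r \right)} = -15 + r$ ($o{\left(U,r \right)} = r - 15 = -15 + r$)
$I = -1$ ($I = 16 - 17 = -1$)
$t{\left(n \right)} = 0$ ($t{\left(n \right)} = \left(-3 - n\right) 0 \cdot 0 = 0 \cdot 0 = 0$)
$I t{\left(1 \right)} + P{\left(-7 \right)} = \left(-1\right) 0 - 7 = 0 - 7 = -7$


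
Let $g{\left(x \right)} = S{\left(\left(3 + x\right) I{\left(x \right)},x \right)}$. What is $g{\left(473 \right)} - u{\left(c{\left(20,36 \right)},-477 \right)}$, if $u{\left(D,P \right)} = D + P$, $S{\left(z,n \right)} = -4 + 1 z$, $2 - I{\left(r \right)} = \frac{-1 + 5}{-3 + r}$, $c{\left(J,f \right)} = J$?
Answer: $\frac{329223}{235} \approx 1400.9$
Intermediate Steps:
$I{\left(r \right)} = 2 - \frac{4}{-3 + r}$ ($I{\left(r \right)} = 2 - \frac{-1 + 5}{-3 + r} = 2 - \frac{4}{-3 + r}$)
$S{\left(z,n \right)} = -4 + z$
$g{\left(x \right)} = -4 + \frac{2 \left(-5 + x\right) \left(3 + x\right)}{-3 + x}$ ($g{\left(x \right)} = -4 + \left(3 + x\right) \frac{2 \left(-5 + x\right)}{-3 + x} = -4 + \frac{2 \left(-5 + x\right) \left(3 + x\right)}{-3 + x}$)
$g{\left(473 \right)} - u{\left(c{\left(20,36 \right)},-477 \right)} = \frac{2 \left(-9 + 473^{2} - 1892\right)}{-3 + 473} - \left(20 - 477\right) = \frac{2 \left(-9 + 223729 - 1892\right)}{470} - -457 = 2 \cdot \frac{1}{470} \cdot 221828 + 457 = \frac{221828}{235} + 457 = \frac{329223}{235}$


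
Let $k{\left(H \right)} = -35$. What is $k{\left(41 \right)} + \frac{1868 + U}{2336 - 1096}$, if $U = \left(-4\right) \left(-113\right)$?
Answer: $- \frac{1027}{31} \approx -33.129$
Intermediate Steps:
$U = 452$
$k{\left(41 \right)} + \frac{1868 + U}{2336 - 1096} = -35 + \frac{1868 + 452}{2336 - 1096} = -35 + \frac{2320}{1240} = -35 + 2320 \cdot \frac{1}{1240} = -35 + \frac{58}{31} = - \frac{1027}{31}$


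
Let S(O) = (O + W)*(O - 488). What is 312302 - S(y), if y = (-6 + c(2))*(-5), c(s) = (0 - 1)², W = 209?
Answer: 420644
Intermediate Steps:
c(s) = 1 (c(s) = (-1)² = 1)
y = 25 (y = (-6 + 1)*(-5) = -5*(-5) = 25)
S(O) = (-488 + O)*(209 + O) (S(O) = (O + 209)*(O - 488) = (209 + O)*(-488 + O) = (-488 + O)*(209 + O))
312302 - S(y) = 312302 - (-101992 + 25² - 279*25) = 312302 - (-101992 + 625 - 6975) = 312302 - 1*(-108342) = 312302 + 108342 = 420644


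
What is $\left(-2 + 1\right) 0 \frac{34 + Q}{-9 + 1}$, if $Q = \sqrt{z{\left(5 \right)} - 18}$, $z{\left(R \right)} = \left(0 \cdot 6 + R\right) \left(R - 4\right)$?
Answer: $0$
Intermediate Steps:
$z{\left(R \right)} = R \left(-4 + R\right)$ ($z{\left(R \right)} = \left(0 + R\right) \left(-4 + R\right) = R \left(-4 + R\right)$)
$Q = i \sqrt{13}$ ($Q = \sqrt{5 \left(-4 + 5\right) - 18} = \sqrt{5 \cdot 1 - 18} = \sqrt{5 - 18} = \sqrt{-13} = i \sqrt{13} \approx 3.6056 i$)
$\left(-2 + 1\right) 0 \frac{34 + Q}{-9 + 1} = \left(-2 + 1\right) 0 \frac{34 + i \sqrt{13}}{-9 + 1} = \left(-1\right) 0 \frac{34 + i \sqrt{13}}{-8} = 0 \left(34 + i \sqrt{13}\right) \left(- \frac{1}{8}\right) = 0 \left(- \frac{17}{4} - \frac{i \sqrt{13}}{8}\right) = 0$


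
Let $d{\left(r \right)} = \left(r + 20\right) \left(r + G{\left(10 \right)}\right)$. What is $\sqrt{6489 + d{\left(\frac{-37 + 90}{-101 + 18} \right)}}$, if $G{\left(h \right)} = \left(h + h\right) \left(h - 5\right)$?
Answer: $\frac{5 \sqrt{2318226}}{83} \approx 91.721$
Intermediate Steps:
$G{\left(h \right)} = 2 h \left(-5 + h\right)$
$d{\left(r \right)} = \left(20 + r\right) \left(100 + r\right)$ ($d{\left(r \right)} = \left(r + 20\right) \left(r + 2 \cdot 10 \left(-5 + 10\right)\right) = \left(20 + r\right) \left(r + 2 \cdot 10 \cdot 5\right) = \left(20 + r\right) \left(r + 100\right) = \left(20 + r\right) \left(100 + r\right)$)
$\sqrt{6489 + d{\left(\frac{-37 + 90}{-101 + 18} \right)}} = \sqrt{6489 + \left(2000 + \left(\frac{-37 + 90}{-101 + 18}\right)^{2} + 120 \frac{-37 + 90}{-101 + 18}\right)} = \sqrt{6489 + \left(2000 + \left(\frac{53}{-83}\right)^{2} + 120 \frac{53}{-83}\right)} = \sqrt{6489 + \left(2000 + \left(53 \left(- \frac{1}{83}\right)\right)^{2} + 120 \cdot 53 \left(- \frac{1}{83}\right)\right)} = \sqrt{6489 + \left(2000 + \left(- \frac{53}{83}\right)^{2} + 120 \left(- \frac{53}{83}\right)\right)} = \sqrt{6489 + \left(2000 + \frac{2809}{6889} - \frac{6360}{83}\right)} = \sqrt{6489 + \frac{13252929}{6889}} = \sqrt{\frac{57955650}{6889}} = \frac{5 \sqrt{2318226}}{83}$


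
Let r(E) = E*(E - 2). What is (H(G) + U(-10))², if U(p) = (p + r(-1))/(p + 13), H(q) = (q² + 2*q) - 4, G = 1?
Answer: 100/9 ≈ 11.111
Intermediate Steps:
r(E) = E*(-2 + E)
H(q) = -4 + q² + 2*q
U(p) = (3 + p)/(13 + p) (U(p) = (p - (-2 - 1))/(p + 13) = (p - 1*(-3))/(13 + p) = (p + 3)/(13 + p) = (3 + p)/(13 + p))
(H(G) + U(-10))² = ((-4 + 1² + 2*1) + (3 - 10)/(13 - 10))² = ((-4 + 1 + 2) - 7/3)² = (-1 + (⅓)*(-7))² = (-1 - 7/3)² = (-10/3)² = 100/9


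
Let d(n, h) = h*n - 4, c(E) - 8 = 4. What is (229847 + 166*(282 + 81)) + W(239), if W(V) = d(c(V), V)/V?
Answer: 69337959/239 ≈ 2.9012e+5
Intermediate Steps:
c(E) = 12 (c(E) = 8 + 4 = 12)
d(n, h) = -4 + h*n
W(V) = (-4 + 12*V)/V (W(V) = (-4 + V*12)/V = (-4 + 12*V)/V)
(229847 + 166*(282 + 81)) + W(239) = (229847 + 166*(282 + 81)) + (12 - 4/239) = (229847 + 166*363) + (12 - 4*1/239) = (229847 + 60258) + (12 - 4/239) = 290105 + 2864/239 = 69337959/239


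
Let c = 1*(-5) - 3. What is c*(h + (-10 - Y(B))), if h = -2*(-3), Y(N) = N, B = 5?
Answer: 72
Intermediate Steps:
h = 6
c = -8 (c = -5 - 3 = -8)
c*(h + (-10 - Y(B))) = -8*(6 + (-10 - 1*5)) = -8*(6 + (-10 - 5)) = -8*(6 - 15) = -8*(-9) = 72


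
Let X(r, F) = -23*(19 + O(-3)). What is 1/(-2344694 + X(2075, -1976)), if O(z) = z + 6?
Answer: -1/2345200 ≈ -4.2640e-7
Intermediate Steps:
O(z) = 6 + z
X(r, F) = -506 (X(r, F) = -23*(19 + (6 - 3)) = -23*(19 + 3) = -23*22 = -506)
1/(-2344694 + X(2075, -1976)) = 1/(-2344694 - 506) = 1/(-2345200) = -1/2345200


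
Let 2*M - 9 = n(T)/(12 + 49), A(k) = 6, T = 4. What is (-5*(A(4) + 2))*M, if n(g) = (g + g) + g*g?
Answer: -11460/61 ≈ -187.87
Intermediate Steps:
n(g) = g² + 2*g (n(g) = 2*g + g² = g² + 2*g)
M = 573/122 (M = 9/2 + ((4*(2 + 4))/(12 + 49))/2 = 9/2 + ((4*6)/61)/2 = 9/2 + ((1/61)*24)/2 = 9/2 + (½)*(24/61) = 9/2 + 12/61 = 573/122 ≈ 4.6967)
(-5*(A(4) + 2))*M = -5*(6 + 2)*(573/122) = -5*8*(573/122) = -40*573/122 = -11460/61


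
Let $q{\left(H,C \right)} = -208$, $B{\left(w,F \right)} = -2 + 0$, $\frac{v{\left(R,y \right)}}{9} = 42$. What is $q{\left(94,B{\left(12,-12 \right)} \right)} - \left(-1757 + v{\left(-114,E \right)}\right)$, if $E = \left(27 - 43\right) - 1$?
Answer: $1171$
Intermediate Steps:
$E = -17$ ($E = -16 - 1 = -17$)
$v{\left(R,y \right)} = 378$ ($v{\left(R,y \right)} = 9 \cdot 42 = 378$)
$B{\left(w,F \right)} = -2$
$q{\left(94,B{\left(12,-12 \right)} \right)} - \left(-1757 + v{\left(-114,E \right)}\right) = -208 - \left(-1757 + 378\right) = -208 - -1379 = -208 + 1379 = 1171$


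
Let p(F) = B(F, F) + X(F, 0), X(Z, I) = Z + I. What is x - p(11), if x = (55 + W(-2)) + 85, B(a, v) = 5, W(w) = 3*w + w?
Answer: 116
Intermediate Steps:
W(w) = 4*w
X(Z, I) = I + Z
p(F) = 5 + F (p(F) = 5 + (0 + F) = 5 + F)
x = 132 (x = (55 + 4*(-2)) + 85 = (55 - 8) + 85 = 47 + 85 = 132)
x - p(11) = 132 - (5 + 11) = 132 - 1*16 = 132 - 16 = 116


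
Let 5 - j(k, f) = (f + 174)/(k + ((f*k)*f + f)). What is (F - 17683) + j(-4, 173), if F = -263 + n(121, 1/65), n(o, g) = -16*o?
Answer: -2376235372/119547 ≈ -19877.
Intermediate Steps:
F = -2199 (F = -263 - 16*121 = -263 - 1936 = -2199)
j(k, f) = 5 - (174 + f)/(f + k + k*f**2) (j(k, f) = 5 - (f + 174)/(k + ((f*k)*f + f)) = 5 - (174 + f)/(k + (k*f**2 + f)) = 5 - (174 + f)/(k + (f + k*f**2)) = 5 - (174 + f)/(f + k + k*f**2))
(F - 17683) + j(-4, 173) = (-2199 - 17683) + (-174 + 4*173 + 5*(-4) + 5*(-4)*173**2)/(173 - 4 - 4*173**2) = -19882 + (-174 + 692 - 20 + 5*(-4)*29929)/(173 - 4 - 4*29929) = -19882 + (-174 + 692 - 20 - 598580)/(173 - 4 - 119716) = -19882 - 598082/(-119547) = -19882 - 1/119547*(-598082) = -19882 + 598082/119547 = -2376235372/119547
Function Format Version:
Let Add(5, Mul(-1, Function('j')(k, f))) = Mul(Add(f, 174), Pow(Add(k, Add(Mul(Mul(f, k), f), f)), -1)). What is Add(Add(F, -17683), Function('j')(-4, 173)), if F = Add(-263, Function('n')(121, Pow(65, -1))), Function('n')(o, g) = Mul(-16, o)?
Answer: Rational(-2376235372, 119547) ≈ -19877.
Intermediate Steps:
F = -2199 (F = Add(-263, Mul(-16, 121)) = Add(-263, -1936) = -2199)
Function('j')(k, f) = Add(5, Mul(-1, Pow(Add(f, k, Mul(k, Pow(f, 2))), -1), Add(174, f))) (Function('j')(k, f) = Add(5, Mul(-1, Mul(Add(f, 174), Pow(Add(k, Add(Mul(Mul(f, k), f), f)), -1)))) = Add(5, Mul(-1, Mul(Add(174, f), Pow(Add(k, Add(Mul(k, Pow(f, 2)), f)), -1)))) = Add(5, Mul(-1, Mul(Add(174, f), Pow(Add(k, Add(f, Mul(k, Pow(f, 2)))), -1)))) = Add(5, Mul(-1, Mul(Add(174, f), Pow(Add(f, k, Mul(k, Pow(f, 2))), -1)))) = Add(5, Mul(-1, Mul(Pow(Add(f, k, Mul(k, Pow(f, 2))), -1), Add(174, f)))) = Add(5, Mul(-1, Pow(Add(f, k, Mul(k, Pow(f, 2))), -1), Add(174, f))))
Add(Add(F, -17683), Function('j')(-4, 173)) = Add(Add(-2199, -17683), Mul(Pow(Add(173, -4, Mul(-4, Pow(173, 2))), -1), Add(-174, Mul(4, 173), Mul(5, -4), Mul(5, -4, Pow(173, 2))))) = Add(-19882, Mul(Pow(Add(173, -4, Mul(-4, 29929)), -1), Add(-174, 692, -20, Mul(5, -4, 29929)))) = Add(-19882, Mul(Pow(Add(173, -4, -119716), -1), Add(-174, 692, -20, -598580))) = Add(-19882, Mul(Pow(-119547, -1), -598082)) = Add(-19882, Mul(Rational(-1, 119547), -598082)) = Add(-19882, Rational(598082, 119547)) = Rational(-2376235372, 119547)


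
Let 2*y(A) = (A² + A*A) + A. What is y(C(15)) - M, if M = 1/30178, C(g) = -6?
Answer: 995873/30178 ≈ 33.000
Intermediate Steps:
y(A) = A² + A/2 (y(A) = ((A² + A*A) + A)/2 = ((A² + A²) + A)/2 = (2*A² + A)/2 = (A + 2*A²)/2 = A² + A/2)
M = 1/30178 ≈ 3.3137e-5
y(C(15)) - M = -6*(½ - 6) - 1*1/30178 = -6*(-11/2) - 1/30178 = 33 - 1/30178 = 995873/30178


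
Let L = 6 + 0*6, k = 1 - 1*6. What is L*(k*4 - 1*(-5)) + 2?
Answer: -88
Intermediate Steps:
k = -5 (k = 1 - 6 = -5)
L = 6 (L = 6 + 0 = 6)
L*(k*4 - 1*(-5)) + 2 = 6*(-5*4 - 1*(-5)) + 2 = 6*(-20 + 5) + 2 = 6*(-15) + 2 = -90 + 2 = -88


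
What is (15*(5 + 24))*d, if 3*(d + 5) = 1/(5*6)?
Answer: -13021/6 ≈ -2170.2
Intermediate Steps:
d = -449/90 (d = -5 + 1/(3*((5*6))) = -5 + (⅓)/30 = -5 + (⅓)*(1/30) = -5 + 1/90 = -449/90 ≈ -4.9889)
(15*(5 + 24))*d = (15*(5 + 24))*(-449/90) = (15*29)*(-449/90) = 435*(-449/90) = -13021/6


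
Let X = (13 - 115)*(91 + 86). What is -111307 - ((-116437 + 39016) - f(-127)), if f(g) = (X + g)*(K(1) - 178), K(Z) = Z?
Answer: 3184151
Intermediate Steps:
X = -18054 (X = -102*177 = -18054)
f(g) = 3195558 - 177*g (f(g) = (-18054 + g)*(1 - 178) = (-18054 + g)*(-177) = 3195558 - 177*g)
-111307 - ((-116437 + 39016) - f(-127)) = -111307 - ((-116437 + 39016) - (3195558 - 177*(-127))) = -111307 - (-77421 - (3195558 + 22479)) = -111307 - (-77421 - 1*3218037) = -111307 - (-77421 - 3218037) = -111307 - 1*(-3295458) = -111307 + 3295458 = 3184151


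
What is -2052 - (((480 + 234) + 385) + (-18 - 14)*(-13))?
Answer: -3567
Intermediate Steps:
-2052 - (((480 + 234) + 385) + (-18 - 14)*(-13)) = -2052 - ((714 + 385) - 32*(-13)) = -2052 - (1099 + 416) = -2052 - 1*1515 = -2052 - 1515 = -3567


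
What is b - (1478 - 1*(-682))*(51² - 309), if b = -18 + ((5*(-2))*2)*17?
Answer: -4951078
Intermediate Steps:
b = -358 (b = -18 - 10*2*17 = -18 - 20*17 = -18 - 340 = -358)
b - (1478 - 1*(-682))*(51² - 309) = -358 - (1478 - 1*(-682))*(51² - 309) = -358 - (1478 + 682)*(2601 - 309) = -358 - 2160*2292 = -358 - 1*4950720 = -358 - 4950720 = -4951078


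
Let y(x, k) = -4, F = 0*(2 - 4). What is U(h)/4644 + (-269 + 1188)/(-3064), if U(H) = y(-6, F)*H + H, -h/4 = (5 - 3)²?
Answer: -343397/1185768 ≈ -0.28960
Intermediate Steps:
F = 0 (F = 0*(-2) = 0)
h = -16 (h = -4*(5 - 3)² = -4*2² = -4*4 = -16)
U(H) = -3*H (U(H) = -4*H + H = -3*H)
U(h)/4644 + (-269 + 1188)/(-3064) = -3*(-16)/4644 + (-269 + 1188)/(-3064) = 48*(1/4644) + 919*(-1/3064) = 4/387 - 919/3064 = -343397/1185768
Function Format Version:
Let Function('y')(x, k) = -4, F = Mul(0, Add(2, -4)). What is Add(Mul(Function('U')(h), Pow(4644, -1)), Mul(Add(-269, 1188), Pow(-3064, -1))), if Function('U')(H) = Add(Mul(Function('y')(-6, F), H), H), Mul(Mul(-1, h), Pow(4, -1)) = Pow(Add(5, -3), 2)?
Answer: Rational(-343397, 1185768) ≈ -0.28960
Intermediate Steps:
F = 0 (F = Mul(0, -2) = 0)
h = -16 (h = Mul(-4, Pow(Add(5, -3), 2)) = Mul(-4, Pow(2, 2)) = Mul(-4, 4) = -16)
Function('U')(H) = Mul(-3, H) (Function('U')(H) = Add(Mul(-4, H), H) = Mul(-3, H))
Add(Mul(Function('U')(h), Pow(4644, -1)), Mul(Add(-269, 1188), Pow(-3064, -1))) = Add(Mul(Mul(-3, -16), Pow(4644, -1)), Mul(Add(-269, 1188), Pow(-3064, -1))) = Add(Mul(48, Rational(1, 4644)), Mul(919, Rational(-1, 3064))) = Add(Rational(4, 387), Rational(-919, 3064)) = Rational(-343397, 1185768)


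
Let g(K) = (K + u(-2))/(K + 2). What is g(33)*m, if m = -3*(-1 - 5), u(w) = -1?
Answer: 576/35 ≈ 16.457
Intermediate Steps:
m = 18 (m = -3*(-6) = 18)
g(K) = (-1 + K)/(2 + K) (g(K) = (K - 1)/(K + 2) = (-1 + K)/(2 + K))
g(33)*m = ((-1 + 33)/(2 + 33))*18 = (32/35)*18 = 576/35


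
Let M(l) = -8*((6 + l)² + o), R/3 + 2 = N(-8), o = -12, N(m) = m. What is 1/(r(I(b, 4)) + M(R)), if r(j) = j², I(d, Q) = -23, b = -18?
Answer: -1/3983 ≈ -0.00025107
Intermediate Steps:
R = -30 (R = -6 + 3*(-8) = -6 - 24 = -30)
M(l) = 96 - 8*(6 + l)² (M(l) = -8*((6 + l)² - 12) = -8*(-12 + (6 + l)²) = 96 - 8*(6 + l)²)
1/(r(I(b, 4)) + M(R)) = 1/((-23)² + (96 - 8*(6 - 30)²)) = 1/(529 + (96 - 8*(-24)²)) = 1/(529 + (96 - 8*576)) = 1/(529 + (96 - 4608)) = 1/(529 - 4512) = 1/(-3983) = -1/3983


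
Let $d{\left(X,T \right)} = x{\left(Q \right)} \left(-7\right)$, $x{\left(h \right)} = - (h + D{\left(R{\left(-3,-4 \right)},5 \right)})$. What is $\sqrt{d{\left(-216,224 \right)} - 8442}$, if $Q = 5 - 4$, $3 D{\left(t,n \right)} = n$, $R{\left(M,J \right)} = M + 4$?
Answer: $\frac{19 i \sqrt{210}}{3} \approx 91.779 i$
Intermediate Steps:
$R{\left(M,J \right)} = 4 + M$
$D{\left(t,n \right)} = \frac{n}{3}$
$Q = 1$
$x{\left(h \right)} = - \frac{5}{3} - h$ ($x{\left(h \right)} = - (h + \frac{1}{3} \cdot 5) = - (h + \frac{5}{3}) = - (\frac{5}{3} + h) = - \frac{5}{3} - h$)
$d{\left(X,T \right)} = \frac{56}{3}$ ($d{\left(X,T \right)} = \left(- \frac{5}{3} - 1\right) \left(-7\right) = \left(- \frac{8}{3}\right) \left(-7\right) = \frac{56}{3}$)
$\sqrt{d{\left(-216,224 \right)} - 8442} = \sqrt{\frac{56}{3} - 8442} = \sqrt{- \frac{25270}{3}} = \frac{19 i \sqrt{210}}{3}$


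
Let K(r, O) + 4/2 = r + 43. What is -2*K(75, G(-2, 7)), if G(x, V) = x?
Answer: -232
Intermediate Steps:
K(r, O) = 41 + r (K(r, O) = -2 + (r + 43) = -2 + (43 + r) = 41 + r)
-2*K(75, G(-2, 7)) = -2*(41 + 75) = -2*116 = -232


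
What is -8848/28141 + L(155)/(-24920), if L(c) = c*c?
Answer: -179315937/140254744 ≈ -1.2785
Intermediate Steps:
L(c) = c²
-8848/28141 + L(155)/(-24920) = -8848/28141 + 155²/(-24920) = -8848*1/28141 + 24025*(-1/24920) = -8848/28141 - 4805/4984 = -179315937/140254744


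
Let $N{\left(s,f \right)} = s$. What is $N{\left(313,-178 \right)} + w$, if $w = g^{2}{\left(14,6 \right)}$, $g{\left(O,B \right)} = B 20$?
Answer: $14713$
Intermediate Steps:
$g{\left(O,B \right)} = 20 B$
$w = 14400$ ($w = \left(20 \cdot 6\right)^{2} = 120^{2} = 14400$)
$N{\left(313,-178 \right)} + w = 313 + 14400 = 14713$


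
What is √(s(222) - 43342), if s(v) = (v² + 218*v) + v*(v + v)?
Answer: √152906 ≈ 391.03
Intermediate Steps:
s(v) = 3*v² + 218*v (s(v) = (v² + 218*v) + v*(2*v) = (v² + 218*v) + 2*v² = 3*v² + 218*v)
√(s(222) - 43342) = √(222*(218 + 3*222) - 43342) = √(222*(218 + 666) - 43342) = √(222*884 - 43342) = √(196248 - 43342) = √152906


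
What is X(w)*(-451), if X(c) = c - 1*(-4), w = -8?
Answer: 1804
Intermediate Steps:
X(c) = 4 + c (X(c) = c + 4 = 4 + c)
X(w)*(-451) = (4 - 8)*(-451) = -4*(-451) = 1804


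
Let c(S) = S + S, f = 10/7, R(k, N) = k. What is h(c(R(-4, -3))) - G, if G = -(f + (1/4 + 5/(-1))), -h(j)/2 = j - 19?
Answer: 1419/28 ≈ 50.679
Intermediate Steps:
f = 10/7 (f = 10*(⅐) = 10/7 ≈ 1.4286)
c(S) = 2*S
h(j) = 38 - 2*j (h(j) = -2*(j - 19) = -2*(-19 + j) = 38 - 2*j)
G = 93/28 (G = -(10/7 + (1/4 + 5/(-1))) = -(10/7 + (1*(¼) + 5*(-1))) = -(10/7 + (¼ - 5)) = -(10/7 - 19/4) = -1*(-93/28) = 93/28 ≈ 3.3214)
h(c(R(-4, -3))) - G = (38 - 4*(-4)) - 1*93/28 = (38 - 2*(-8)) - 93/28 = (38 + 16) - 93/28 = 54 - 93/28 = 1419/28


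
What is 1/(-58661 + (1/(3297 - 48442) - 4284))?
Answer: -45145/2841652026 ≈ -1.5887e-5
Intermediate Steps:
1/(-58661 + (1/(3297 - 48442) - 4284)) = 1/(-58661 + (1/(-45145) - 4284)) = 1/(-58661 + (-1/45145 - 4284)) = 1/(-58661 - 193401181/45145) = 1/(-2841652026/45145) = -45145/2841652026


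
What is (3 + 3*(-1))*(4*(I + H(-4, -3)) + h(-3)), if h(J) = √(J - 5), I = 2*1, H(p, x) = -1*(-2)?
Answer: 0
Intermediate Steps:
H(p, x) = 2
I = 2
h(J) = √(-5 + J)
(3 + 3*(-1))*(4*(I + H(-4, -3)) + h(-3)) = (3 + 3*(-1))*(4*(2 + 2) + √(-5 - 3)) = (3 - 3)*(4*4 + √(-8)) = 0*(16 + 2*I*√2) = 0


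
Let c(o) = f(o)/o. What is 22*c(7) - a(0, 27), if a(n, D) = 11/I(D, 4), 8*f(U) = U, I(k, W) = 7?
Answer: 33/28 ≈ 1.1786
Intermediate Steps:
f(U) = U/8
c(o) = 1/8 (c(o) = (o/8)/o = 1/8)
a(n, D) = 11/7
22*c(7) - a(0, 27) = 22*(1/8) - 1*11/7 = 11/4 - 11/7 = 33/28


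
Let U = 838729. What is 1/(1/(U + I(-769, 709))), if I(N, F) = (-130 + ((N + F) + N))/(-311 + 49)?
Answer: 219747957/262 ≈ 8.3873e+5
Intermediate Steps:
I(N, F) = 65/131 - N/131 - F/262 (I(N, F) = (-130 + ((F + N) + N))/(-262) = (-130 + (F + 2*N))*(-1/262) = (-130 + F + 2*N)*(-1/262) = 65/131 - N/131 - F/262)
1/(1/(U + I(-769, 709))) = 1/(1/(838729 + (65/131 - 1/131*(-769) - 1/262*709))) = 1/(1/(838729 + (65/131 + 769/131 - 709/262))) = 1/(1/(838729 + 959/262)) = 1/(1/(219747957/262)) = 1/(262/219747957) = 219747957/262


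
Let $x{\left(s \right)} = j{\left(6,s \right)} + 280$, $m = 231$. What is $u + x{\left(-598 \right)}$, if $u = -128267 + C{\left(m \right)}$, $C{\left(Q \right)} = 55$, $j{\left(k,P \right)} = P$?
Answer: $-128530$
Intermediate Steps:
$x{\left(s \right)} = 280 + s$ ($x{\left(s \right)} = s + 280 = 280 + s$)
$u = -128212$ ($u = -128267 + 55 = -128212$)
$u + x{\left(-598 \right)} = -128212 + \left(280 - 598\right) = -128212 - 318 = -128530$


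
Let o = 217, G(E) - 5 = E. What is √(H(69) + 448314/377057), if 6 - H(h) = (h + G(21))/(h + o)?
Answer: √79738573808452702/107838302 ≈ 2.6186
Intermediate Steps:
G(E) = 5 + E
H(h) = 6 - (26 + h)/(217 + h) (H(h) = 6 - (h + (5 + 21))/(h + 217) = 6 - (h + 26)/(217 + h) = 6 - (26 + h)/(217 + h))
√(H(69) + 448314/377057) = √((1276 + 5*69)/(217 + 69) + 448314/377057) = √((1276 + 345)/286 + 448314*(1/377057)) = √((1/286)*1621 + 448314/377057) = √(1621/286 + 448314/377057) = √(739427201/107838302) = √79738573808452702/107838302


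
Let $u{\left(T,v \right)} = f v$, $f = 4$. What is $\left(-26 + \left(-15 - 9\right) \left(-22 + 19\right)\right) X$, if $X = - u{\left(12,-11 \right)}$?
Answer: $2024$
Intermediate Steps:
$u{\left(T,v \right)} = 4 v$
$X = 44$ ($X = - 4 \left(-11\right) = \left(-1\right) \left(-44\right) = 44$)
$\left(-26 + \left(-15 - 9\right) \left(-22 + 19\right)\right) X = \left(-26 + \left(-15 - 9\right) \left(-22 + 19\right)\right) 44 = \left(-26 - -72\right) 44 = \left(-26 + 72\right) 44 = 46 \cdot 44 = 2024$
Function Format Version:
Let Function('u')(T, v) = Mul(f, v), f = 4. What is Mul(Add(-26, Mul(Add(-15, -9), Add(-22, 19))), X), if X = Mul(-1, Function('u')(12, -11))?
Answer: 2024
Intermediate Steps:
Function('u')(T, v) = Mul(4, v)
X = 44 (X = Mul(-1, Mul(4, -11)) = Mul(-1, -44) = 44)
Mul(Add(-26, Mul(Add(-15, -9), Add(-22, 19))), X) = Mul(Add(-26, Mul(Add(-15, -9), Add(-22, 19))), 44) = Mul(Add(-26, Mul(-24, -3)), 44) = Mul(Add(-26, 72), 44) = Mul(46, 44) = 2024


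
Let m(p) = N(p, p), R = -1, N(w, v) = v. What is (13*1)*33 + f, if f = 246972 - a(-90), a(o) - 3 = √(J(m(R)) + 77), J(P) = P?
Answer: 247398 - 2*√19 ≈ 2.4739e+5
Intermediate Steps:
m(p) = p
a(o) = 3 + 2*√19 (a(o) = 3 + √(-1 + 77) = 3 + √76 = 3 + 2*√19)
f = 246969 - 2*√19 (f = 246972 - (3 + 2*√19) = 246972 + (-3 - 2*√19) = 246969 - 2*√19 ≈ 2.4696e+5)
(13*1)*33 + f = (13*1)*33 + (246969 - 2*√19) = 13*33 + (246969 - 2*√19) = 429 + (246969 - 2*√19) = 247398 - 2*√19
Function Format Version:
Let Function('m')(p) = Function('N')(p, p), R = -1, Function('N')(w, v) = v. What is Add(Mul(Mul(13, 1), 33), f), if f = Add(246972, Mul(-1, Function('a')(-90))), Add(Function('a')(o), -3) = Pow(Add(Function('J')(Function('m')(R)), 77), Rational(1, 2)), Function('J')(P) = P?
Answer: Add(247398, Mul(-2, Pow(19, Rational(1, 2)))) ≈ 2.4739e+5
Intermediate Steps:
Function('m')(p) = p
Function('a')(o) = Add(3, Mul(2, Pow(19, Rational(1, 2)))) (Function('a')(o) = Add(3, Pow(Add(-1, 77), Rational(1, 2))) = Add(3, Pow(76, Rational(1, 2))) = Add(3, Mul(2, Pow(19, Rational(1, 2)))))
f = Add(246969, Mul(-2, Pow(19, Rational(1, 2)))) (f = Add(246972, Mul(-1, Add(3, Mul(2, Pow(19, Rational(1, 2)))))) = Add(246972, Add(-3, Mul(-2, Pow(19, Rational(1, 2))))) = Add(246969, Mul(-2, Pow(19, Rational(1, 2)))) ≈ 2.4696e+5)
Add(Mul(Mul(13, 1), 33), f) = Add(Mul(Mul(13, 1), 33), Add(246969, Mul(-2, Pow(19, Rational(1, 2))))) = Add(Mul(13, 33), Add(246969, Mul(-2, Pow(19, Rational(1, 2))))) = Add(429, Add(246969, Mul(-2, Pow(19, Rational(1, 2))))) = Add(247398, Mul(-2, Pow(19, Rational(1, 2))))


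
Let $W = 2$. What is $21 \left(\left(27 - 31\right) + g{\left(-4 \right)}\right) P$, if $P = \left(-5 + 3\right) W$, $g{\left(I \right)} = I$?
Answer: $672$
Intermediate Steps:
$P = -4$ ($P = \left(-5 + 3\right) 2 = \left(-2\right) 2 = -4$)
$21 \left(\left(27 - 31\right) + g{\left(-4 \right)}\right) P = 21 \left(\left(27 - 31\right) - 4\right) \left(-4\right) = 21 \left(-4 - 4\right) \left(-4\right) = 21 \left(-8\right) \left(-4\right) = \left(-168\right) \left(-4\right) = 672$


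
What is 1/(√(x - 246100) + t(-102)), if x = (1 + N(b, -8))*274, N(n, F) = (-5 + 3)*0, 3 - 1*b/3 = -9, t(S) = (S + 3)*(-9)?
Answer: 99/115523 - I*√27314/346569 ≈ 0.00085697 - 0.00047687*I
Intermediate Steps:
t(S) = -27 - 9*S (t(S) = (3 + S)*(-9) = -27 - 9*S)
b = 36 (b = 9 - 3*(-9) = 9 + 27 = 36)
N(n, F) = 0 (N(n, F) = -2*0 = 0)
x = 274 (x = (1 + 0)*274 = 1*274 = 274)
1/(√(x - 246100) + t(-102)) = 1/(√(274 - 246100) + (-27 - 9*(-102))) = 1/(√(-245826) + (-27 + 918)) = 1/(3*I*√27314 + 891) = 1/(891 + 3*I*√27314)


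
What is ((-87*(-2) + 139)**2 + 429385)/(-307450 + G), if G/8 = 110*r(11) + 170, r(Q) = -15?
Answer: -263677/159645 ≈ -1.6516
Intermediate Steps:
G = -11840 (G = 8*(110*(-15) + 170) = 8*(-1650 + 170) = 8*(-1480) = -11840)
((-87*(-2) + 139)**2 + 429385)/(-307450 + G) = ((-87*(-2) + 139)**2 + 429385)/(-307450 - 11840) = ((174 + 139)**2 + 429385)/(-319290) = (313**2 + 429385)*(-1/319290) = (97969 + 429385)*(-1/319290) = 527354*(-1/319290) = -263677/159645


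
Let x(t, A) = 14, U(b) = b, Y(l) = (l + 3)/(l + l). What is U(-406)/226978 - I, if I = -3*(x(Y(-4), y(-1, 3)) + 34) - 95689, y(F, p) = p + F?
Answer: 10875991134/113489 ≈ 95833.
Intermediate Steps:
Y(l) = (3 + l)/(2*l) (Y(l) = (3 + l)/((2*l)) = (3 + l)*(1/(2*l)) = (3 + l)/(2*l))
y(F, p) = F + p
I = -95833 (I = -3*(14 + 34) - 95689 = -3*48 - 95689 = -144 - 95689 = -95833)
U(-406)/226978 - I = -406/226978 - 1*(-95833) = -406*1/226978 + 95833 = -203/113489 + 95833 = 10875991134/113489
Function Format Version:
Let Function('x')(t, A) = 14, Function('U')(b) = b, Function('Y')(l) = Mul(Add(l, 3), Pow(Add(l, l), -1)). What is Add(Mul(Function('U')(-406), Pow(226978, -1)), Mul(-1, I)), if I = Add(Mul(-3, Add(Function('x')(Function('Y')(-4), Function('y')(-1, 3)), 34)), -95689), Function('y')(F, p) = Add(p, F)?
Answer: Rational(10875991134, 113489) ≈ 95833.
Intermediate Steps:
Function('Y')(l) = Mul(Rational(1, 2), Pow(l, -1), Add(3, l)) (Function('Y')(l) = Mul(Add(3, l), Pow(Mul(2, l), -1)) = Mul(Add(3, l), Mul(Rational(1, 2), Pow(l, -1))) = Mul(Rational(1, 2), Pow(l, -1), Add(3, l)))
Function('y')(F, p) = Add(F, p)
I = -95833 (I = Add(Mul(-3, Add(14, 34)), -95689) = Add(Mul(-3, 48), -95689) = Add(-144, -95689) = -95833)
Add(Mul(Function('U')(-406), Pow(226978, -1)), Mul(-1, I)) = Add(Mul(-406, Pow(226978, -1)), Mul(-1, -95833)) = Add(Mul(-406, Rational(1, 226978)), 95833) = Add(Rational(-203, 113489), 95833) = Rational(10875991134, 113489)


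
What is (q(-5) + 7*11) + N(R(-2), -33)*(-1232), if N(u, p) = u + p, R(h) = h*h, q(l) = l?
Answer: 35800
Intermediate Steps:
R(h) = h**2
N(u, p) = p + u
(q(-5) + 7*11) + N(R(-2), -33)*(-1232) = (-5 + 7*11) + (-33 + (-2)**2)*(-1232) = (-5 + 77) + (-33 + 4)*(-1232) = 72 - 29*(-1232) = 72 + 35728 = 35800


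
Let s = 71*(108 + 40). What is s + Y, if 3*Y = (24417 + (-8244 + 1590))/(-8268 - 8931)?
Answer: 180721171/17199 ≈ 10508.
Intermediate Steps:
Y = -5921/17199 (Y = ((24417 + (-8244 + 1590))/(-8268 - 8931))/3 = ((24417 - 6654)/(-17199))/3 = (17763*(-1/17199))/3 = (⅓)*(-5921/5733) = -5921/17199 ≈ -0.34426)
s = 10508 (s = 71*148 = 10508)
s + Y = 10508 - 5921/17199 = 180721171/17199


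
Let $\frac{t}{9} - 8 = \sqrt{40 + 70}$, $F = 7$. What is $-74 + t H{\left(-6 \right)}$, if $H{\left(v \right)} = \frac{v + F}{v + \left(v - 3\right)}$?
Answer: $- \frac{394}{5} - \frac{3 \sqrt{110}}{5} \approx -85.093$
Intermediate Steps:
$H{\left(v \right)} = \frac{7 + v}{-3 + 2 v}$ ($H{\left(v \right)} = \frac{v + 7}{v + \left(v - 3\right)} = \frac{7 + v}{v + \left(v - 3\right)} = \frac{7 + v}{v + \left(-3 + v\right)} = \frac{7 + v}{-3 + 2 v}$)
$t = 72 + 9 \sqrt{110}$ ($t = 72 + 9 \sqrt{40 + 70} = 72 + 9 \sqrt{110} \approx 166.39$)
$-74 + t H{\left(-6 \right)} = -74 + \left(72 + 9 \sqrt{110}\right) \frac{7 - 6}{-3 + 2 \left(-6\right)} = -74 + \left(72 + 9 \sqrt{110}\right) \frac{1}{-3 - 12} \cdot 1 = -74 + \left(72 + 9 \sqrt{110}\right) \frac{1}{-15} \cdot 1 = -74 + \left(72 + 9 \sqrt{110}\right) \left(\left(- \frac{1}{15}\right) 1\right) = -74 + \left(72 + 9 \sqrt{110}\right) \left(- \frac{1}{15}\right) = -74 - \left(\frac{24}{5} + \frac{3 \sqrt{110}}{5}\right) = - \frac{394}{5} - \frac{3 \sqrt{110}}{5}$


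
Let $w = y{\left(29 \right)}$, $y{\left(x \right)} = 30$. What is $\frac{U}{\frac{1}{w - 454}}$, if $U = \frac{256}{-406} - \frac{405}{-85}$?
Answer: $- \frac{6049208}{3451} \approx -1752.9$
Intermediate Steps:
$w = 30$
$U = \frac{14267}{3451}$ ($U = 256 \left(- \frac{1}{406}\right) - - \frac{81}{17} = - \frac{128}{203} + \frac{81}{17} = \frac{14267}{3451} \approx 4.1342$)
$\frac{U}{\frac{1}{w - 454}} = \frac{14267}{3451 \frac{1}{30 - 454}} = \frac{14267}{3451 \frac{1}{-424}} = \frac{14267}{3451 \left(- \frac{1}{424}\right)} = \frac{14267}{3451} \left(-424\right) = - \frac{6049208}{3451}$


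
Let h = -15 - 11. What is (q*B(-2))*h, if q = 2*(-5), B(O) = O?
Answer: -520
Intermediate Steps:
q = -10
h = -26
(q*B(-2))*h = -10*(-2)*(-26) = 20*(-26) = -520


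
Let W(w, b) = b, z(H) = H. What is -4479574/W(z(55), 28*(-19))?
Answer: 2239787/266 ≈ 8420.3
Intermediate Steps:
-4479574/W(z(55), 28*(-19)) = -4479574/(28*(-19)) = -4479574/(-532) = -4479574*(-1/532) = 2239787/266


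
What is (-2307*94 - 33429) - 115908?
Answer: -366195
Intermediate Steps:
(-2307*94 - 33429) - 115908 = (-216858 - 33429) - 115908 = -250287 - 115908 = -366195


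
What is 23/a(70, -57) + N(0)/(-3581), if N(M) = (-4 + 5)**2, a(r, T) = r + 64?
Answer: 82229/479854 ≈ 0.17136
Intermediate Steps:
a(r, T) = 64 + r
N(M) = 1 (N(M) = 1**2 = 1)
23/a(70, -57) + N(0)/(-3581) = 23/(64 + 70) + 1/(-3581) = 23/134 + 1*(-1/3581) = 23*(1/134) - 1/3581 = 23/134 - 1/3581 = 82229/479854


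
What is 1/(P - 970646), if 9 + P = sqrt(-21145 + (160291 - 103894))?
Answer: -138665/134595870539 - 2*sqrt(8813)/942171093773 ≈ -1.0304e-6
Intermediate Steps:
P = -9 + 2*sqrt(8813) (P = -9 + sqrt(-21145 + (160291 - 103894)) = -9 + sqrt(-21145 + 56397) = -9 + sqrt(35252) = -9 + 2*sqrt(8813) ≈ 178.76)
1/(P - 970646) = 1/((-9 + 2*sqrt(8813)) - 970646) = 1/(-970655 + 2*sqrt(8813))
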